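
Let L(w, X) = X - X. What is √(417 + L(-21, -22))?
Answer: √417 ≈ 20.421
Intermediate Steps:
L(w, X) = 0
√(417 + L(-21, -22)) = √(417 + 0) = √417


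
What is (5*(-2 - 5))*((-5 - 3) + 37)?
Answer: -1015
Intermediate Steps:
(5*(-2 - 5))*((-5 - 3) + 37) = (5*(-7))*(-8 + 37) = -35*29 = -1015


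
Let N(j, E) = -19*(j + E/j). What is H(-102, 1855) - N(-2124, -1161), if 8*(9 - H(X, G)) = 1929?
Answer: -19152693/472 ≈ -40578.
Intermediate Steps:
H(X, G) = -1857/8 (H(X, G) = 9 - ⅛*1929 = 9 - 1929/8 = -1857/8)
N(j, E) = -19*j - 19*E/j
H(-102, 1855) - N(-2124, -1161) = -1857/8 - (-19*(-2124) - 19*(-1161)/(-2124)) = -1857/8 - (40356 - 19*(-1161)*(-1/2124)) = -1857/8 - (40356 - 2451/236) = -1857/8 - 1*9521565/236 = -1857/8 - 9521565/236 = -19152693/472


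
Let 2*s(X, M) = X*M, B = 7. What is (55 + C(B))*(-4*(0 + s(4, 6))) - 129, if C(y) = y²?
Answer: -5121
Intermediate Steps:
s(X, M) = M*X/2 (s(X, M) = (X*M)/2 = (M*X)/2 = M*X/2)
(55 + C(B))*(-4*(0 + s(4, 6))) - 129 = (55 + 7²)*(-4*(0 + (½)*6*4)) - 129 = (55 + 49)*(-4*(0 + 12)) - 129 = 104*(-4*12) - 129 = 104*(-48) - 129 = -4992 - 129 = -5121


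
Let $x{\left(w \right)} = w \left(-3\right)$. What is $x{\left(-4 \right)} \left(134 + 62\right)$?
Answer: $2352$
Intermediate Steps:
$x{\left(w \right)} = - 3 w$
$x{\left(-4 \right)} \left(134 + 62\right) = \left(-3\right) \left(-4\right) \left(134 + 62\right) = 12 \cdot 196 = 2352$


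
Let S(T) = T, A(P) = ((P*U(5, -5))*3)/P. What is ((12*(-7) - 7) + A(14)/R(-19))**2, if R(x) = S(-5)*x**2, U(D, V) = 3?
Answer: 26982661696/3258025 ≈ 8281.9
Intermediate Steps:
A(P) = 9 (A(P) = ((P*3)*3)/P = ((3*P)*3)/P = (9*P)/P = 9)
R(x) = -5*x**2
((12*(-7) - 7) + A(14)/R(-19))**2 = ((12*(-7) - 7) + 9/((-5*(-19)**2)))**2 = ((-84 - 7) + 9/((-5*361)))**2 = (-91 + 9/(-1805))**2 = (-91 + 9*(-1/1805))**2 = (-91 - 9/1805)**2 = (-164264/1805)**2 = 26982661696/3258025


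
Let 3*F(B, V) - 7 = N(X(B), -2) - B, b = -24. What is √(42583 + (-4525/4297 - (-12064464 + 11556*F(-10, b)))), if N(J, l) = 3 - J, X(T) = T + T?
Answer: 3*√24522451268242/4297 ≈ 3457.3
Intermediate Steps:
X(T) = 2*T
F(B, V) = 10/3 - B (F(B, V) = 7/3 + ((3 - 2*B) - B)/3 = 7/3 + (3 - 3*B)/3 = 7/3 + (1 - B) = 10/3 - B)
√(42583 + (-4525/4297 - (-12064464 + 11556*F(-10, b)))) = √(42583 + (-4525/4297 - (-12025944 + 115560))) = √(42583 + (-4525*1/4297 - 11556/(1/(-1044 + (10/3 + 10))))) = √(42583 + (-4525/4297 - 11556/(1/(-1044 + 40/3)))) = √(42583 + (-4525/4297 - 11556/(1/(-3092/3)))) = √(42583 + (-4525/4297 - 11556/(-3/3092))) = √(42583 + (-4525/4297 - 11556*(-3092/3))) = √(42583 + (-4525/4297 + 11910384)) = √(42583 + 51178915523/4297) = √(51361894674/4297) = 3*√24522451268242/4297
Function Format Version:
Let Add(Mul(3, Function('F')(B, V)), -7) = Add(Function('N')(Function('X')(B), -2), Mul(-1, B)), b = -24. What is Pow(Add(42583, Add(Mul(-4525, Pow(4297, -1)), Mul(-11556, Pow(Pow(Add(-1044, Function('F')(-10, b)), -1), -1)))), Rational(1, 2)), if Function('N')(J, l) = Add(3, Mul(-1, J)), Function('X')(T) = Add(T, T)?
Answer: Mul(Rational(3, 4297), Pow(24522451268242, Rational(1, 2))) ≈ 3457.3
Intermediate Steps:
Function('X')(T) = Mul(2, T)
Function('F')(B, V) = Add(Rational(10, 3), Mul(-1, B)) (Function('F')(B, V) = Add(Rational(7, 3), Mul(Rational(1, 3), Add(Add(3, Mul(-1, Mul(2, B))), Mul(-1, B)))) = Add(Rational(7, 3), Mul(Rational(1, 3), Add(Add(3, Mul(-2, B)), Mul(-1, B)))) = Add(Rational(7, 3), Mul(Rational(1, 3), Add(3, Mul(-3, B)))) = Add(Rational(7, 3), Add(1, Mul(-1, B))) = Add(Rational(10, 3), Mul(-1, B)))
Pow(Add(42583, Add(Mul(-4525, Pow(4297, -1)), Mul(-11556, Pow(Pow(Add(-1044, Function('F')(-10, b)), -1), -1)))), Rational(1, 2)) = Pow(Add(42583, Add(Mul(-4525, Pow(4297, -1)), Mul(-11556, Pow(Pow(Add(-1044, Add(Rational(10, 3), Mul(-1, -10))), -1), -1)))), Rational(1, 2)) = Pow(Add(42583, Add(Mul(-4525, Rational(1, 4297)), Mul(-11556, Pow(Pow(Add(-1044, Add(Rational(10, 3), 10)), -1), -1)))), Rational(1, 2)) = Pow(Add(42583, Add(Rational(-4525, 4297), Mul(-11556, Pow(Pow(Add(-1044, Rational(40, 3)), -1), -1)))), Rational(1, 2)) = Pow(Add(42583, Add(Rational(-4525, 4297), Mul(-11556, Pow(Pow(Rational(-3092, 3), -1), -1)))), Rational(1, 2)) = Pow(Add(42583, Add(Rational(-4525, 4297), Mul(-11556, Pow(Rational(-3, 3092), -1)))), Rational(1, 2)) = Pow(Add(42583, Add(Rational(-4525, 4297), Mul(-11556, Rational(-3092, 3)))), Rational(1, 2)) = Pow(Add(42583, Add(Rational(-4525, 4297), 11910384)), Rational(1, 2)) = Pow(Add(42583, Rational(51178915523, 4297)), Rational(1, 2)) = Pow(Rational(51361894674, 4297), Rational(1, 2)) = Mul(Rational(3, 4297), Pow(24522451268242, Rational(1, 2)))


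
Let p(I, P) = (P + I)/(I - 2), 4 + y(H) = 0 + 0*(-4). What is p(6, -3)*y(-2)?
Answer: -3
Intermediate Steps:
y(H) = -4 (y(H) = -4 + (0 + 0*(-4)) = -4 + (0 + 0) = -4 + 0 = -4)
p(I, P) = (I + P)/(-2 + I)
p(6, -3)*y(-2) = ((6 - 3)/(-2 + 6))*(-4) = (3/4)*(-4) = ((¼)*3)*(-4) = (¾)*(-4) = -3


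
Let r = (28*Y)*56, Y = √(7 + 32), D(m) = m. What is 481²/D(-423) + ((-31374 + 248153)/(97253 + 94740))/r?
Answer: -231361/423 + 216779*√39/11740755936 ≈ -546.95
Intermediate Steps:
Y = √39 ≈ 6.2450
r = 1568*√39 (r = (28*√39)*56 = 1568*√39 ≈ 9792.2)
481²/D(-423) + ((-31374 + 248153)/(97253 + 94740))/r = 481²/(-423) + ((-31374 + 248153)/(97253 + 94740))/((1568*√39)) = 231361*(-1/423) + (216779/191993)*(√39/61152) = -231361/423 + (216779*(1/191993))*(√39/61152) = -231361/423 + 216779*(√39/61152)/191993 = -231361/423 + 216779*√39/11740755936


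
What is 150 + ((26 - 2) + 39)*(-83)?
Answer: -5079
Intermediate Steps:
150 + ((26 - 2) + 39)*(-83) = 150 + (24 + 39)*(-83) = 150 + 63*(-83) = 150 - 5229 = -5079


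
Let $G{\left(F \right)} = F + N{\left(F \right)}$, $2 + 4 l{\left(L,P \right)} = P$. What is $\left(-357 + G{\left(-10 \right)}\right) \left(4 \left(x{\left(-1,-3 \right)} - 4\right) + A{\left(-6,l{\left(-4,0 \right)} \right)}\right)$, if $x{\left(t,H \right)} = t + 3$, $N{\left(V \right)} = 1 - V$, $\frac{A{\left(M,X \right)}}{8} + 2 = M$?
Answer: $25632$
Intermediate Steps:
$l{\left(L,P \right)} = - \frac{1}{2} + \frac{P}{4}$
$A{\left(M,X \right)} = -16 + 8 M$
$x{\left(t,H \right)} = 3 + t$
$G{\left(F \right)} = 1$ ($G{\left(F \right)} = F - \left(-1 + F\right) = 1$)
$\left(-357 + G{\left(-10 \right)}\right) \left(4 \left(x{\left(-1,-3 \right)} - 4\right) + A{\left(-6,l{\left(-4,0 \right)} \right)}\right) = \left(-357 + 1\right) \left(4 \left(\left(3 - 1\right) - 4\right) + \left(-16 + 8 \left(-6\right)\right)\right) = - 356 \left(4 \left(2 - 4\right) - 64\right) = - 356 \left(4 \left(-2\right) - 64\right) = - 356 \left(-8 - 64\right) = \left(-356\right) \left(-72\right) = 25632$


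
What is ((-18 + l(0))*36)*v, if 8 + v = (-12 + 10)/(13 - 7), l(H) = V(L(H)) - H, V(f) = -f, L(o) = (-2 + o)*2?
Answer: 4200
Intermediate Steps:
L(o) = -4 + 2*o
l(H) = 4 - 3*H (l(H) = -(-4 + 2*H) - H = (4 - 2*H) - H = 4 - 3*H)
v = -25/3 (v = -8 + (-12 + 10)/(13 - 7) = -8 - 2/6 = -8 - 2*1/6 = -8 - 1/3 = -25/3 ≈ -8.3333)
((-18 + l(0))*36)*v = ((-18 + (4 - 3*0))*36)*(-25/3) = ((-18 + (4 + 0))*36)*(-25/3) = ((-18 + 4)*36)*(-25/3) = -14*36*(-25/3) = -504*(-25/3) = 4200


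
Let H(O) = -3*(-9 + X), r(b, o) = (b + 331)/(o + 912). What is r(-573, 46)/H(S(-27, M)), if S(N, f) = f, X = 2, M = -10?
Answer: -121/10059 ≈ -0.012029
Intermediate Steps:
r(b, o) = (331 + b)/(912 + o)
H(O) = 21 (H(O) = -3*(-9 + 2) = -3*(-7) = 21)
r(-573, 46)/H(S(-27, M)) = ((331 - 573)/(912 + 46))/21 = (-242/958)*(1/21) = ((1/958)*(-242))*(1/21) = -121/479*1/21 = -121/10059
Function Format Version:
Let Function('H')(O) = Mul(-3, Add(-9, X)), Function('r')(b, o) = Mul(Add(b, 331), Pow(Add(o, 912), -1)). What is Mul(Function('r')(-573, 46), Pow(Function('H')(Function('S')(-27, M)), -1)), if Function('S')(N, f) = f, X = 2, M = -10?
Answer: Rational(-121, 10059) ≈ -0.012029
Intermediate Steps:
Function('r')(b, o) = Mul(Pow(Add(912, o), -1), Add(331, b)) (Function('r')(b, o) = Mul(Add(331, b), Pow(Add(912, o), -1)) = Mul(Pow(Add(912, o), -1), Add(331, b)))
Function('H')(O) = 21 (Function('H')(O) = Mul(-3, Add(-9, 2)) = Mul(-3, -7) = 21)
Mul(Function('r')(-573, 46), Pow(Function('H')(Function('S')(-27, M)), -1)) = Mul(Mul(Pow(Add(912, 46), -1), Add(331, -573)), Pow(21, -1)) = Mul(Mul(Pow(958, -1), -242), Rational(1, 21)) = Mul(Mul(Rational(1, 958), -242), Rational(1, 21)) = Mul(Rational(-121, 479), Rational(1, 21)) = Rational(-121, 10059)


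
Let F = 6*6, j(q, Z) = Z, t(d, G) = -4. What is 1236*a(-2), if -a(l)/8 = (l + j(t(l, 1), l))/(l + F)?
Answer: 19776/17 ≈ 1163.3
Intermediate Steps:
F = 36
a(l) = -16*l/(36 + l) (a(l) = -8*(l + l)/(l + 36) = -8*2*l/(36 + l) = -16*l/(36 + l))
1236*a(-2) = 1236*(-16*(-2)/(36 - 2)) = 1236*(-16*(-2)/34) = 1236*(-16*(-2)*1/34) = 1236*(16/17) = 19776/17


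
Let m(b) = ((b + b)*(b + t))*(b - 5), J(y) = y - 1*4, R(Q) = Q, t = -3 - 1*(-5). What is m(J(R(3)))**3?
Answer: 1728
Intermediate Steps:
t = 2 (t = -3 + 5 = 2)
J(y) = -4 + y (J(y) = y - 4 = -4 + y)
m(b) = 2*b*(-5 + b)*(2 + b) (m(b) = ((b + b)*(b + 2))*(b - 5) = ((2*b)*(2 + b))*(-5 + b) = (2*b*(2 + b))*(-5 + b) = 2*b*(-5 + b)*(2 + b))
m(J(R(3)))**3 = (2*(-4 + 3)*(-10 + (-4 + 3)**2 - 3*(-4 + 3)))**3 = (2*(-1)*(-10 + (-1)**2 - 3*(-1)))**3 = (2*(-1)*(-10 + 1 + 3))**3 = (2*(-1)*(-6))**3 = 12**3 = 1728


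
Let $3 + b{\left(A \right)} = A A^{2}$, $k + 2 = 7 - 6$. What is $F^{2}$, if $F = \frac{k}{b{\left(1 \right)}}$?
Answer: $\frac{1}{4} \approx 0.25$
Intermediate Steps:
$k = -1$ ($k = -2 + \left(7 - 6\right) = -2 + 1 = -1$)
$b{\left(A \right)} = -3 + A^{3}$ ($b{\left(A \right)} = -3 + A A^{2} = -3 + A^{3}$)
$F = \frac{1}{2}$ ($F = - \frac{1}{-3 + 1^{3}} = - \frac{1}{-3 + 1} = - \frac{1}{-2} = \left(-1\right) \left(- \frac{1}{2}\right) = \frac{1}{2} \approx 0.5$)
$F^{2} = \left(\frac{1}{2}\right)^{2} = \frac{1}{4}$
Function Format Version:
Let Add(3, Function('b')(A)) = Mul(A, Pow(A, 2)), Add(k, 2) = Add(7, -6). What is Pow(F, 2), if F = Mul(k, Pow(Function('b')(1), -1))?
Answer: Rational(1, 4) ≈ 0.25000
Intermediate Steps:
k = -1 (k = Add(-2, Add(7, -6)) = Add(-2, 1) = -1)
Function('b')(A) = Add(-3, Pow(A, 3)) (Function('b')(A) = Add(-3, Mul(A, Pow(A, 2))) = Add(-3, Pow(A, 3)))
F = Rational(1, 2) (F = Mul(-1, Pow(Add(-3, Pow(1, 3)), -1)) = Mul(-1, Pow(Add(-3, 1), -1)) = Mul(-1, Pow(-2, -1)) = Mul(-1, Rational(-1, 2)) = Rational(1, 2) ≈ 0.50000)
Pow(F, 2) = Pow(Rational(1, 2), 2) = Rational(1, 4)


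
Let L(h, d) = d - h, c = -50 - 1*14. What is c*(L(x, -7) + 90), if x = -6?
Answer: -5696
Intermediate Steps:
c = -64 (c = -50 - 14 = -64)
c*(L(x, -7) + 90) = -64*((-7 - 1*(-6)) + 90) = -64*((-7 + 6) + 90) = -64*(-1 + 90) = -64*89 = -5696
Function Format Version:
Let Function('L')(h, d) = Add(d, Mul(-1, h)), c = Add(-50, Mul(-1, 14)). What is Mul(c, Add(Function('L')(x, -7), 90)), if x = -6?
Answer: -5696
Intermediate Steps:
c = -64 (c = Add(-50, -14) = -64)
Mul(c, Add(Function('L')(x, -7), 90)) = Mul(-64, Add(Add(-7, Mul(-1, -6)), 90)) = Mul(-64, Add(Add(-7, 6), 90)) = Mul(-64, Add(-1, 90)) = Mul(-64, 89) = -5696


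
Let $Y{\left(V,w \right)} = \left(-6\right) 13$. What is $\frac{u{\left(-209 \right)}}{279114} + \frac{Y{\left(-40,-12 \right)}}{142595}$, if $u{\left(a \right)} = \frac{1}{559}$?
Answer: $- \frac{12169786033}{22248345803970} \approx -0.000547$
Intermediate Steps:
$u{\left(a \right)} = \frac{1}{559}$
$Y{\left(V,w \right)} = -78$
$\frac{u{\left(-209 \right)}}{279114} + \frac{Y{\left(-40,-12 \right)}}{142595} = \frac{1}{559 \cdot 279114} - \frac{78}{142595} = \frac{1}{559} \cdot \frac{1}{279114} - \frac{78}{142595} = \frac{1}{156024726} - \frac{78}{142595} = - \frac{12169786033}{22248345803970}$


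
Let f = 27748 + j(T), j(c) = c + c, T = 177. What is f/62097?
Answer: 28102/62097 ≈ 0.45255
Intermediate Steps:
j(c) = 2*c
f = 28102 (f = 27748 + 2*177 = 27748 + 354 = 28102)
f/62097 = 28102/62097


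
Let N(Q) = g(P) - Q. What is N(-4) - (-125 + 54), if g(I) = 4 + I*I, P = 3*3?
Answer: 160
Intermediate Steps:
P = 9
g(I) = 4 + I²
N(Q) = 85 - Q (N(Q) = (4 + 9²) - Q = (4 + 81) - Q = 85 - Q)
N(-4) - (-125 + 54) = (85 - 1*(-4)) - (-125 + 54) = (85 + 4) - 1*(-71) = 89 + 71 = 160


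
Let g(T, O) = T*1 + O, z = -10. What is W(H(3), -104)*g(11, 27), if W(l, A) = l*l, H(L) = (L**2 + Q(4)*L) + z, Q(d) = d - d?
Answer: 38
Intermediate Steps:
Q(d) = 0
H(L) = -10 + L**2 (H(L) = (L**2 + 0*L) - 10 = (L**2 + 0) - 10 = L**2 - 10 = -10 + L**2)
g(T, O) = O + T (g(T, O) = T + O = O + T)
W(l, A) = l**2
W(H(3), -104)*g(11, 27) = (-10 + 3**2)**2*(27 + 11) = (-10 + 9)**2*38 = (-1)**2*38 = 1*38 = 38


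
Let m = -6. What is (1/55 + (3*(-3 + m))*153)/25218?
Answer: -113602/693495 ≈ -0.16381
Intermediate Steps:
(1/55 + (3*(-3 + m))*153)/25218 = (1/55 + (3*(-3 - 6))*153)/25218 = (1/55 + (3*(-9))*153)*(1/25218) = (1/55 - 27*153)*(1/25218) = (1/55 - 4131)*(1/25218) = -227204/55*1/25218 = -113602/693495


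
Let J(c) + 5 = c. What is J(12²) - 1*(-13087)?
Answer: 13226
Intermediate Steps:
J(c) = -5 + c
J(12²) - 1*(-13087) = (-5 + 12²) - 1*(-13087) = (-5 + 144) + 13087 = 139 + 13087 = 13226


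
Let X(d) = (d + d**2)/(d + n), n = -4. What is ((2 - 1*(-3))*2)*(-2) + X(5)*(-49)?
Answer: -1490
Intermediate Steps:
X(d) = (d + d**2)/(-4 + d) (X(d) = (d + d**2)/(d - 4) = (d + d**2)/(-4 + d))
((2 - 1*(-3))*2)*(-2) + X(5)*(-49) = ((2 - 1*(-3))*2)*(-2) + (5*(1 + 5)/(-4 + 5))*(-49) = ((2 + 3)*2)*(-2) + (5*6/1)*(-49) = (5*2)*(-2) + (5*1*6)*(-49) = 10*(-2) + 30*(-49) = -20 - 1470 = -1490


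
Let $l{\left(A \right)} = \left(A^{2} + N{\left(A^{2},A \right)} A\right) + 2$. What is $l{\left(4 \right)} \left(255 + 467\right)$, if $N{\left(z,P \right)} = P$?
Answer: $24548$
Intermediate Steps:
$l{\left(A \right)} = 2 + 2 A^{2}$ ($l{\left(A \right)} = \left(A^{2} + A A\right) + 2 = \left(A^{2} + A^{2}\right) + 2 = 2 A^{2} + 2 = 2 + 2 A^{2}$)
$l{\left(4 \right)} \left(255 + 467\right) = \left(2 + 2 \cdot 4^{2}\right) \left(255 + 467\right) = \left(2 + 2 \cdot 16\right) 722 = \left(2 + 32\right) 722 = 34 \cdot 722 = 24548$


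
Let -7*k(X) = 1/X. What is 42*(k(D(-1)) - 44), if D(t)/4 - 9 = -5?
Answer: -14787/8 ≈ -1848.4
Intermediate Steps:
D(t) = 16 (D(t) = 36 + 4*(-5) = 36 - 20 = 16)
k(X) = -1/(7*X)
42*(k(D(-1)) - 44) = 42*(-⅐/16 - 44) = 42*(-⅐*1/16 - 44) = 42*(-1/112 - 44) = 42*(-4929/112) = -14787/8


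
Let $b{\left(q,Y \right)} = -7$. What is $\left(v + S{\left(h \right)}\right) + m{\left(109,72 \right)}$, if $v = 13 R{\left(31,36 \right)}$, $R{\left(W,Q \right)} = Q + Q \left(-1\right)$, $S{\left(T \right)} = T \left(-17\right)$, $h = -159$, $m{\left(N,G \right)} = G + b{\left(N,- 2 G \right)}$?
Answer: $2768$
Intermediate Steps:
$m{\left(N,G \right)} = -7 + G$ ($m{\left(N,G \right)} = G - 7 = -7 + G$)
$S{\left(T \right)} = - 17 T$
$R{\left(W,Q \right)} = 0$ ($R{\left(W,Q \right)} = Q - Q = 0$)
$v = 0$ ($v = 13 \cdot 0 = 0$)
$\left(v + S{\left(h \right)}\right) + m{\left(109,72 \right)} = \left(0 - -2703\right) + \left(-7 + 72\right) = \left(0 + 2703\right) + 65 = 2703 + 65 = 2768$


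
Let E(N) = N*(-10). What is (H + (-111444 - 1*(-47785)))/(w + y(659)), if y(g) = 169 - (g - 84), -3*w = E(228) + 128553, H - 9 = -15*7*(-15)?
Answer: 4775/3269 ≈ 1.4607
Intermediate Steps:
E(N) = -10*N
H = 1584 (H = 9 - 15*7*(-15) = 9 - 105*(-15) = 9 + 1575 = 1584)
w = -42091 (w = -(-10*228 + 128553)/3 = -(-2280 + 128553)/3 = -⅓*126273 = -42091)
y(g) = 253 - g (y(g) = 169 - (-84 + g) = 169 + (84 - g) = 253 - g)
(H + (-111444 - 1*(-47785)))/(w + y(659)) = (1584 + (-111444 - 1*(-47785)))/(-42091 + (253 - 1*659)) = (1584 + (-111444 + 47785))/(-42091 + (253 - 659)) = (1584 - 63659)/(-42091 - 406) = -62075/(-42497) = -62075*(-1/42497) = 4775/3269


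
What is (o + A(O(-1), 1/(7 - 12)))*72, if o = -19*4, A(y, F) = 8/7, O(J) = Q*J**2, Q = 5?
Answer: -37728/7 ≈ -5389.7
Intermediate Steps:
O(J) = 5*J**2
A(y, F) = 8/7 (A(y, F) = 8*(1/7) = 8/7)
o = -76
(o + A(O(-1), 1/(7 - 12)))*72 = (-76 + 8/7)*72 = -524/7*72 = -37728/7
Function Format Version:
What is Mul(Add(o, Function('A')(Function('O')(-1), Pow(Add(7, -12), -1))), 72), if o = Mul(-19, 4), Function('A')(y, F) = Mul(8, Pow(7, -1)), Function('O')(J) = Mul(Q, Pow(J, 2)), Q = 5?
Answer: Rational(-37728, 7) ≈ -5389.7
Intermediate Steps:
Function('O')(J) = Mul(5, Pow(J, 2))
Function('A')(y, F) = Rational(8, 7) (Function('A')(y, F) = Mul(8, Rational(1, 7)) = Rational(8, 7))
o = -76
Mul(Add(o, Function('A')(Function('O')(-1), Pow(Add(7, -12), -1))), 72) = Mul(Add(-76, Rational(8, 7)), 72) = Mul(Rational(-524, 7), 72) = Rational(-37728, 7)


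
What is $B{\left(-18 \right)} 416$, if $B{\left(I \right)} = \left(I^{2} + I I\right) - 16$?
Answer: $262912$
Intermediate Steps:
$B{\left(I \right)} = -16 + 2 I^{2}$ ($B{\left(I \right)} = \left(I^{2} + I^{2}\right) - 16 = 2 I^{2} - 16 = -16 + 2 I^{2}$)
$B{\left(-18 \right)} 416 = \left(-16 + 2 \left(-18\right)^{2}\right) 416 = \left(-16 + 2 \cdot 324\right) 416 = \left(-16 + 648\right) 416 = 632 \cdot 416 = 262912$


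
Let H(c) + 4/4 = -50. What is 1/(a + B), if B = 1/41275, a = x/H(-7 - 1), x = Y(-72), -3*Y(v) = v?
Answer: -701675/330183 ≈ -2.1251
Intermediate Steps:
Y(v) = -v/3
x = 24 (x = -1/3*(-72) = 24)
H(c) = -51 (H(c) = -1 - 50 = -51)
a = -8/17 (a = 24/(-51) = 24*(-1/51) = -8/17 ≈ -0.47059)
B = 1/41275 ≈ 2.4228e-5
1/(a + B) = 1/(-8/17 + 1/41275) = 1/(-330183/701675) = -701675/330183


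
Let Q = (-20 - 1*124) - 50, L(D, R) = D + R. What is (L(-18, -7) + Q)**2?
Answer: 47961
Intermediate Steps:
Q = -194 (Q = (-20 - 124) - 50 = -144 - 50 = -194)
(L(-18, -7) + Q)**2 = ((-18 - 7) - 194)**2 = (-25 - 194)**2 = (-219)**2 = 47961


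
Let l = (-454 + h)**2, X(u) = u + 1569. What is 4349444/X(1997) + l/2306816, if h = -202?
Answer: 19599417165/16066613 ≈ 1219.9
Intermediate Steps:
X(u) = 1569 + u
l = 430336 (l = (-454 - 202)**2 = (-656)**2 = 430336)
4349444/X(1997) + l/2306816 = 4349444/(1569 + 1997) + 430336/2306816 = 4349444/3566 + 430336*(1/2306816) = 4349444*(1/3566) + 1681/9011 = 2174722/1783 + 1681/9011 = 19599417165/16066613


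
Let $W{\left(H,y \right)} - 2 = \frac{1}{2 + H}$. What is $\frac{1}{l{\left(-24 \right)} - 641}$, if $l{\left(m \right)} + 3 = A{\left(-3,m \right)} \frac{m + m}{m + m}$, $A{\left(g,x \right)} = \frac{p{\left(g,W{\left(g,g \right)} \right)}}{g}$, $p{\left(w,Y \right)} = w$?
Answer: $- \frac{1}{643} \approx -0.0015552$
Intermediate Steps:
$W{\left(H,y \right)} = 2 + \frac{1}{2 + H}$
$A{\left(g,x \right)} = 1$ ($A{\left(g,x \right)} = \frac{g}{g} = 1$)
$l{\left(m \right)} = -2$ ($l{\left(m \right)} = -3 + 1 \frac{m + m}{m + m} = -3 + 1 \frac{2 m}{2 m} = -3 + 1 \cdot 2 m \frac{1}{2 m} = -3 + 1 \cdot 1 = -3 + 1 = -2$)
$\frac{1}{l{\left(-24 \right)} - 641} = \frac{1}{-2 - 641} = \frac{1}{-643} = - \frac{1}{643}$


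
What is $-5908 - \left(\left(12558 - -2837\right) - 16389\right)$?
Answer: $-4914$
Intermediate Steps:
$-5908 - \left(\left(12558 - -2837\right) - 16389\right) = -5908 - \left(\left(12558 + 2837\right) - 16389\right) = -5908 - \left(15395 - 16389\right) = -5908 - -994 = -5908 + 994 = -4914$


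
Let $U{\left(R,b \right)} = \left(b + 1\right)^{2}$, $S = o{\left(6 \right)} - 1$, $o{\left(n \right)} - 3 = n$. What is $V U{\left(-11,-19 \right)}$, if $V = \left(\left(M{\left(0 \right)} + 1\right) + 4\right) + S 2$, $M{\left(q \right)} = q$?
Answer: $6804$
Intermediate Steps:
$o{\left(n \right)} = 3 + n$
$S = 8$ ($S = \left(3 + 6\right) - 1 = 9 - 1 = 8$)
$U{\left(R,b \right)} = \left(1 + b\right)^{2}$
$V = 21$ ($V = \left(\left(0 + 1\right) + 4\right) + 8 \cdot 2 = \left(1 + 4\right) + 16 = 5 + 16 = 21$)
$V U{\left(-11,-19 \right)} = 21 \left(1 - 19\right)^{2} = 21 \left(-18\right)^{2} = 21 \cdot 324 = 6804$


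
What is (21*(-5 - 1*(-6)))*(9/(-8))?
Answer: -189/8 ≈ -23.625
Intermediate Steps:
(21*(-5 - 1*(-6)))*(9/(-8)) = (21*(-5 + 6))*(9*(-⅛)) = (21*1)*(-9/8) = 21*(-9/8) = -189/8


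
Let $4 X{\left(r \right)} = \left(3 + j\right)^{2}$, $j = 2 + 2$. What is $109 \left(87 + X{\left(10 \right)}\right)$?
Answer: $\frac{43273}{4} \approx 10818.0$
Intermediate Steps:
$j = 4$
$X{\left(r \right)} = \frac{49}{4}$ ($X{\left(r \right)} = \frac{\left(3 + 4\right)^{2}}{4} = \frac{7^{2}}{4} = \frac{1}{4} \cdot 49 = \frac{49}{4}$)
$109 \left(87 + X{\left(10 \right)}\right) = 109 \left(87 + \frac{49}{4}\right) = 109 \cdot \frac{397}{4} = \frac{43273}{4}$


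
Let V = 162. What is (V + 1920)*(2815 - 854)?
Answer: 4082802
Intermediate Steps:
(V + 1920)*(2815 - 854) = (162 + 1920)*(2815 - 854) = 2082*1961 = 4082802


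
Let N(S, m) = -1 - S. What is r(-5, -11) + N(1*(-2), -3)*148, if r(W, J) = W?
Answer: 143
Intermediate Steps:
r(-5, -11) + N(1*(-2), -3)*148 = -5 + (-1 - (-2))*148 = -5 + (-1 - 1*(-2))*148 = -5 + (-1 + 2)*148 = -5 + 1*148 = -5 + 148 = 143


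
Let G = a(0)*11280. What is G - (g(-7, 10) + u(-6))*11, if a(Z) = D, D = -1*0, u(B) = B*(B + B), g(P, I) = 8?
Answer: -880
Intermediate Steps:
u(B) = 2*B² (u(B) = B*(2*B) = 2*B²)
D = 0
a(Z) = 0
G = 0 (G = 0*11280 = 0)
G - (g(-7, 10) + u(-6))*11 = 0 - (8 + 2*(-6)²)*11 = 0 - (8 + 2*36)*11 = 0 - (8 + 72)*11 = 0 - 80*11 = 0 - 1*880 = 0 - 880 = -880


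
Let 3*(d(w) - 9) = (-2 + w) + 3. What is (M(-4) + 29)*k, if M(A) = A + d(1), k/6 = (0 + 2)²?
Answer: 832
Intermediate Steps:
d(w) = 28/3 + w/3 (d(w) = 9 + ((-2 + w) + 3)/3 = 9 + (1 + w)/3 = 9 + (⅓ + w/3) = 28/3 + w/3)
k = 24 (k = 6*(0 + 2)² = 6*2² = 6*4 = 24)
M(A) = 29/3 + A (M(A) = A + (28/3 + (⅓)*1) = A + (28/3 + ⅓) = A + 29/3 = 29/3 + A)
(M(-4) + 29)*k = ((29/3 - 4) + 29)*24 = (17/3 + 29)*24 = (104/3)*24 = 832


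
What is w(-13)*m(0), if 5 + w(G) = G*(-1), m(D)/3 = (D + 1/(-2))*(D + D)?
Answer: 0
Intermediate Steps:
m(D) = 6*D*(-½ + D) (m(D) = 3*((D + 1/(-2))*(D + D)) = 3*((D - ½)*(2*D)) = 3*((-½ + D)*(2*D)) = 3*(2*D*(-½ + D)) = 6*D*(-½ + D))
w(G) = -5 - G (w(G) = -5 + G*(-1) = -5 - G)
w(-13)*m(0) = (-5 - 1*(-13))*(3*0*(-1 + 2*0)) = (-5 + 13)*(3*0*(-1 + 0)) = 8*(3*0*(-1)) = 8*0 = 0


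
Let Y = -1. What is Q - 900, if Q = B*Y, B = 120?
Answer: -1020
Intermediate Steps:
Q = -120 (Q = 120*(-1) = -120)
Q - 900 = -120 - 900 = -1020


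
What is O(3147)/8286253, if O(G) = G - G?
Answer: 0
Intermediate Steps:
O(G) = 0
O(3147)/8286253 = 0/8286253 = 0*(1/8286253) = 0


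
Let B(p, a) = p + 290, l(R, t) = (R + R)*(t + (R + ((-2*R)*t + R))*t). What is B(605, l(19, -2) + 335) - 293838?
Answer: -292943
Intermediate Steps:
l(R, t) = 2*R*(t + t*(2*R - 2*R*t)) (l(R, t) = (2*R)*(t + (R + (-2*R*t + R))*t) = (2*R)*(t + (R + (R - 2*R*t))*t) = (2*R)*(t + (2*R - 2*R*t)*t) = (2*R)*(t + t*(2*R - 2*R*t)) = 2*R*(t + t*(2*R - 2*R*t)))
B(p, a) = 290 + p
B(605, l(19, -2) + 335) - 293838 = (290 + 605) - 293838 = 895 - 293838 = -292943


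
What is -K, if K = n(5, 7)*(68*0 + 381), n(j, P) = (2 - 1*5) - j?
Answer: 3048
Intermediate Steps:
n(j, P) = -3 - j (n(j, P) = (2 - 5) - j = -3 - j)
K = -3048 (K = (-3 - 1*5)*(68*0 + 381) = (-3 - 5)*(0 + 381) = -8*381 = -3048)
-K = -1*(-3048) = 3048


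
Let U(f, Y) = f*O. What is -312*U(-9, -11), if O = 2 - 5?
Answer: -8424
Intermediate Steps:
O = -3
U(f, Y) = -3*f (U(f, Y) = f*(-3) = -3*f)
-312*U(-9, -11) = -(-936)*(-9) = -312*27 = -8424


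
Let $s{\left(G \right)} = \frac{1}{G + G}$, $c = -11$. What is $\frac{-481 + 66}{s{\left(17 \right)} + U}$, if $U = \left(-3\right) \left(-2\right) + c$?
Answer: $\frac{14110}{169} \approx 83.491$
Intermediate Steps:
$s{\left(G \right)} = \frac{1}{2 G}$
$U = -5$ ($U = \left(-3\right) \left(-2\right) - 11 = 6 - 11 = -5$)
$\frac{-481 + 66}{s{\left(17 \right)} + U} = \frac{-481 + 66}{\frac{1}{2 \cdot 17} - 5} = - \frac{415}{\frac{1}{2} \cdot \frac{1}{17} - 5} = - \frac{415}{\frac{1}{34} - 5} = - \frac{415}{- \frac{169}{34}} = \left(-415\right) \left(- \frac{34}{169}\right) = \frac{14110}{169}$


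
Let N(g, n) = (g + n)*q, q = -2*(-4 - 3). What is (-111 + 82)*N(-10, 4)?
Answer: 2436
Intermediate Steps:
q = 14 (q = -2*(-7) = 14)
N(g, n) = 14*g + 14*n (N(g, n) = (g + n)*14 = 14*g + 14*n)
(-111 + 82)*N(-10, 4) = (-111 + 82)*(14*(-10) + 14*4) = -29*(-140 + 56) = -29*(-84) = 2436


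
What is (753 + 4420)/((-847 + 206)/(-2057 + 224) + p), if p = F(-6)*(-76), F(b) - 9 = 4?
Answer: -9482109/1810363 ≈ -5.2377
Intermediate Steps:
F(b) = 13 (F(b) = 9 + 4 = 13)
p = -988 (p = 13*(-76) = -988)
(753 + 4420)/((-847 + 206)/(-2057 + 224) + p) = (753 + 4420)/((-847 + 206)/(-2057 + 224) - 988) = 5173/(-641/(-1833) - 988) = 5173/(-641*(-1/1833) - 988) = 5173/(641/1833 - 988) = 5173/(-1810363/1833) = 5173*(-1833/1810363) = -9482109/1810363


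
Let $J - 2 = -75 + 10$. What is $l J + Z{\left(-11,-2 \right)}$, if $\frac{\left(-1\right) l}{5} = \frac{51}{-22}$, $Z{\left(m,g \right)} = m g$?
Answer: $- \frac{15581}{22} \approx -708.23$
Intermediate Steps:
$Z{\left(m,g \right)} = g m$
$J = -63$ ($J = 2 + \left(-75 + 10\right) = 2 - 65 = -63$)
$l = \frac{255}{22}$ ($l = - 5 \frac{51}{-22} = - 5 \cdot 51 \left(- \frac{1}{22}\right) = \left(-5\right) \left(- \frac{51}{22}\right) = \frac{255}{22} \approx 11.591$)
$l J + Z{\left(-11,-2 \right)} = \frac{255}{22} \left(-63\right) - -22 = - \frac{16065}{22} + 22 = - \frac{15581}{22}$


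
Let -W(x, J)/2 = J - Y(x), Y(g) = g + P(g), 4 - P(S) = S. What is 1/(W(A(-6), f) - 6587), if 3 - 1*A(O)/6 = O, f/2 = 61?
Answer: -1/6823 ≈ -0.00014656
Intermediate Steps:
f = 122 (f = 2*61 = 122)
A(O) = 18 - 6*O
P(S) = 4 - S
Y(g) = 4 (Y(g) = g + (4 - g) = 4)
W(x, J) = 8 - 2*J (W(x, J) = -2*(J - 1*4) = -2*(J - 4) = -2*(-4 + J) = 8 - 2*J)
1/(W(A(-6), f) - 6587) = 1/((8 - 2*122) - 6587) = 1/((8 - 244) - 6587) = 1/(-236 - 6587) = 1/(-6823) = -1/6823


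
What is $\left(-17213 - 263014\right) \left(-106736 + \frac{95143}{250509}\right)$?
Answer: $\frac{2497591651226729}{83503} \approx 2.991 \cdot 10^{10}$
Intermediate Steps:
$\left(-17213 - 263014\right) \left(-106736 + \frac{95143}{250509}\right) = - 280227 \left(-106736 + 95143 \cdot \frac{1}{250509}\right) = - 280227 \left(-106736 + \frac{95143}{250509}\right) = \left(-280227\right) \left(- \frac{26738233481}{250509}\right) = \frac{2497591651226729}{83503}$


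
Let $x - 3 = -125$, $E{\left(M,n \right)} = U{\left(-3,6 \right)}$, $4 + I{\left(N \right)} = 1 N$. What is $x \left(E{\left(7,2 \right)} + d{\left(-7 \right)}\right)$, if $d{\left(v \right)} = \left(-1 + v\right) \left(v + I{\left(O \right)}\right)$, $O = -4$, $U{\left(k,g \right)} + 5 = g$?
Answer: $-14762$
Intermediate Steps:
$U{\left(k,g \right)} = -5 + g$
$I{\left(N \right)} = -4 + N$ ($I{\left(N \right)} = -4 + 1 N = -4 + N$)
$E{\left(M,n \right)} = 1$ ($E{\left(M,n \right)} = -5 + 6 = 1$)
$x = -122$ ($x = 3 - 125 = -122$)
$d{\left(v \right)} = \left(-1 + v\right) \left(-8 + v\right)$ ($d{\left(v \right)} = \left(-1 + v\right) \left(v - 8\right) = \left(-1 + v\right) \left(-8 + v\right)$)
$x \left(E{\left(7,2 \right)} + d{\left(-7 \right)}\right) = - 122 \left(1 + \left(8 + \left(-7\right)^{2} - -63\right)\right) = - 122 \left(1 + \left(8 + 49 + 63\right)\right) = - 122 \left(1 + 120\right) = \left(-122\right) 121 = -14762$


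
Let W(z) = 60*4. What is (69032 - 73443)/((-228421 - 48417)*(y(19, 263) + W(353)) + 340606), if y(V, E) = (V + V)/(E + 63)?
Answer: 718993/10779643704 ≈ 6.6699e-5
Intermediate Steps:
y(V, E) = 2*V/(63 + E) (y(V, E) = (2*V)/(63 + E) = 2*V/(63 + E))
W(z) = 240
(69032 - 73443)/((-228421 - 48417)*(y(19, 263) + W(353)) + 340606) = (69032 - 73443)/((-228421 - 48417)*(2*19/(63 + 263) + 240) + 340606) = -4411/(-276838*(2*19/326 + 240) + 340606) = -4411/(-276838*(2*19*(1/326) + 240) + 340606) = -4411/(-276838*(19/163 + 240) + 340606) = -4411/(-276838*39139/163 + 340606) = -4411/(-10835162482/163 + 340606) = -4411/(-10779643704/163) = -4411*(-163/10779643704) = 718993/10779643704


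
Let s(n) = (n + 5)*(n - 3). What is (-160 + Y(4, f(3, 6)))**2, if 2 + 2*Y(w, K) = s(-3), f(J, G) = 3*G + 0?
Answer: 27889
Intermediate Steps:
f(J, G) = 3*G
s(n) = (-3 + n)*(5 + n) (s(n) = (5 + n)*(-3 + n) = (-3 + n)*(5 + n))
Y(w, K) = -7 (Y(w, K) = -1 + (-15 + (-3)**2 + 2*(-3))/2 = -1 + (-15 + 9 - 6)/2 = -1 + (1/2)*(-12) = -1 - 6 = -7)
(-160 + Y(4, f(3, 6)))**2 = (-160 - 7)**2 = (-167)**2 = 27889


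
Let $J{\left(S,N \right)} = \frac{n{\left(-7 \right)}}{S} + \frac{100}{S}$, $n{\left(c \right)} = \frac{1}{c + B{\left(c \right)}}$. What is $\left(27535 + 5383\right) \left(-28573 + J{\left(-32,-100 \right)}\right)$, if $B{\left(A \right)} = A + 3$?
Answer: $- \frac{165557706905}{176} \approx -9.4067 \cdot 10^{8}$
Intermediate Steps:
$B{\left(A \right)} = 3 + A$
$n{\left(c \right)} = \frac{1}{3 + 2 c}$ ($n{\left(c \right)} = \frac{1}{c + \left(3 + c\right)} = \frac{1}{3 + 2 c}$)
$J{\left(S,N \right)} = \frac{1099}{11 S}$ ($J{\left(S,N \right)} = \frac{1}{\left(3 + 2 \left(-7\right)\right) S} + \frac{100}{S} = \frac{1}{\left(3 - 14\right) S} + \frac{100}{S} = \frac{1}{\left(-11\right) S} + \frac{100}{S} = - \frac{1}{11 S} + \frac{100}{S} = \frac{1099}{11 S}$)
$\left(27535 + 5383\right) \left(-28573 + J{\left(-32,-100 \right)}\right) = \left(27535 + 5383\right) \left(-28573 + \frac{1099}{11 \left(-32\right)}\right) = 32918 \left(-28573 + \frac{1099}{11} \left(- \frac{1}{32}\right)\right) = 32918 \left(-28573 - \frac{1099}{352}\right) = 32918 \left(- \frac{10058795}{352}\right) = - \frac{165557706905}{176}$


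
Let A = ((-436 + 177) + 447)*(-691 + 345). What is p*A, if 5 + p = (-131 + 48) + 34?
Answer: 3512592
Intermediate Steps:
p = -54 (p = -5 + ((-131 + 48) + 34) = -5 + (-83 + 34) = -5 - 49 = -54)
A = -65048 (A = (-259 + 447)*(-346) = 188*(-346) = -65048)
p*A = -54*(-65048) = 3512592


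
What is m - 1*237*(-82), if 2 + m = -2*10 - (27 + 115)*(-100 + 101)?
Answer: 19270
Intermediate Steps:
m = -164 (m = -2 + (-2*10 - (27 + 115)*(-100 + 101)) = -2 + (-20 - 142) = -2 - 162 = -164)
m - 1*237*(-82) = -164 - 1*237*(-82) = -164 - 237*(-82) = -164 + 19434 = 19270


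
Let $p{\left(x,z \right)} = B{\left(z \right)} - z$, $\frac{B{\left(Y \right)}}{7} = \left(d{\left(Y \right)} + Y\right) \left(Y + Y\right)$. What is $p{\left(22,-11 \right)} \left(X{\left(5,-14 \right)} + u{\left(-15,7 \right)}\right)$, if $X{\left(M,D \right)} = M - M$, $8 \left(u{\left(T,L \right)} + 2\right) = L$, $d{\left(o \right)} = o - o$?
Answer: $- \frac{15345}{8} \approx -1918.1$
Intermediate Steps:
$d{\left(o \right)} = 0$
$u{\left(T,L \right)} = -2 + \frac{L}{8}$
$X{\left(M,D \right)} = 0$
$B{\left(Y \right)} = 14 Y^{2}$ ($B{\left(Y \right)} = 7 \left(0 + Y\right) \left(Y + Y\right) = 7 Y 2 Y = 7 \cdot 2 Y^{2} = 14 Y^{2}$)
$p{\left(x,z \right)} = - z + 14 z^{2}$ ($p{\left(x,z \right)} = 14 z^{2} - z = - z + 14 z^{2}$)
$p{\left(22,-11 \right)} \left(X{\left(5,-14 \right)} + u{\left(-15,7 \right)}\right) = - 11 \left(-1 + 14 \left(-11\right)\right) \left(0 + \left(-2 + \frac{1}{8} \cdot 7\right)\right) = - 11 \left(-1 - 154\right) \left(0 + \left(-2 + \frac{7}{8}\right)\right) = \left(-11\right) \left(-155\right) \left(0 - \frac{9}{8}\right) = 1705 \left(- \frac{9}{8}\right) = - \frac{15345}{8}$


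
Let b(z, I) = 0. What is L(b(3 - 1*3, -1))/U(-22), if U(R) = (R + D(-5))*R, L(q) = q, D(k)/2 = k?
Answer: 0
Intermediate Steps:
D(k) = 2*k
U(R) = R*(-10 + R) (U(R) = (R + 2*(-5))*R = (R - 10)*R = (-10 + R)*R = R*(-10 + R))
L(b(3 - 1*3, -1))/U(-22) = 0/((-22*(-10 - 22))) = 0/((-22*(-32))) = 0/704 = 0*(1/704) = 0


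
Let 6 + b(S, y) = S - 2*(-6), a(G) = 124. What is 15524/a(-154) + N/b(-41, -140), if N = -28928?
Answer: 1032603/1085 ≈ 951.71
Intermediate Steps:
b(S, y) = 6 + S (b(S, y) = -6 + (S - 2*(-6)) = -6 + (S + 12) = -6 + (12 + S) = 6 + S)
15524/a(-154) + N/b(-41, -140) = 15524/124 - 28928/(6 - 41) = 15524*(1/124) - 28928/(-35) = 3881/31 - 28928*(-1/35) = 3881/31 + 28928/35 = 1032603/1085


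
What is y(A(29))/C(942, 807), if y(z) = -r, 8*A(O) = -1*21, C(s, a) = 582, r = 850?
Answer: -425/291 ≈ -1.4605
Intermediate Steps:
A(O) = -21/8 (A(O) = (-1*21)/8 = (1/8)*(-21) = -21/8)
y(z) = -850 (y(z) = -1*850 = -850)
y(A(29))/C(942, 807) = -850/582 = -850*1/582 = -425/291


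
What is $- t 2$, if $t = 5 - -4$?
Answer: $-18$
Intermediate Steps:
$t = 9$ ($t = 5 + 4 = 9$)
$- t 2 = \left(-1\right) 9 \cdot 2 = \left(-9\right) 2 = -18$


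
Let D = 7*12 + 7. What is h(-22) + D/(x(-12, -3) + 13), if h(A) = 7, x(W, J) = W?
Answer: 98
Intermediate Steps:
D = 91 (D = 84 + 7 = 91)
h(-22) + D/(x(-12, -3) + 13) = 7 + 91/(-12 + 13) = 7 + 91/1 = 7 + 1*91 = 7 + 91 = 98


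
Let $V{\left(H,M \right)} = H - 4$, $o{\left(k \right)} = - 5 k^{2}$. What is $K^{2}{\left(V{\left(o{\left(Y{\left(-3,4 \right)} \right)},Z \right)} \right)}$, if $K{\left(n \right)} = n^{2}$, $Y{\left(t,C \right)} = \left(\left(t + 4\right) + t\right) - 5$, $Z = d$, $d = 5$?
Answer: $3844124001$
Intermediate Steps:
$Z = 5$
$Y{\left(t,C \right)} = -1 + 2 t$ ($Y{\left(t,C \right)} = \left(\left(4 + t\right) + t\right) - 5 = \left(4 + 2 t\right) - 5 = -1 + 2 t$)
$V{\left(H,M \right)} = -4 + H$
$K^{2}{\left(V{\left(o{\left(Y{\left(-3,4 \right)} \right)},Z \right)} \right)} = \left(\left(-4 - 5 \left(-1 + 2 \left(-3\right)\right)^{2}\right)^{2}\right)^{2} = \left(\left(-4 - 5 \left(-1 - 6\right)^{2}\right)^{2}\right)^{2} = \left(\left(-4 - 5 \left(-7\right)^{2}\right)^{2}\right)^{2} = \left(\left(-4 - 245\right)^{2}\right)^{2} = \left(\left(-249\right)^{2}\right)^{2} = 62001^{2} = 3844124001$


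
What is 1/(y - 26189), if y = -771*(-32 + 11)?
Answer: -1/9998 ≈ -0.00010002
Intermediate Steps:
y = 16191 (y = -771*(-21) = 16191)
1/(y - 26189) = 1/(16191 - 26189) = 1/(-9998) = -1/9998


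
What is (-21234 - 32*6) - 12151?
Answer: -33577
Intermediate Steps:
(-21234 - 32*6) - 12151 = (-21234 - 192) - 12151 = -21426 - 12151 = -33577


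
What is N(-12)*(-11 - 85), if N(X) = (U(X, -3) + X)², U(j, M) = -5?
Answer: -27744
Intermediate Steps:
N(X) = (-5 + X)²
N(-12)*(-11 - 85) = (-5 - 12)²*(-11 - 85) = (-17)²*(-96) = 289*(-96) = -27744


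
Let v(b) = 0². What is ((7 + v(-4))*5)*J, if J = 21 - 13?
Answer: 280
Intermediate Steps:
v(b) = 0
J = 8
((7 + v(-4))*5)*J = ((7 + 0)*5)*8 = (7*5)*8 = 35*8 = 280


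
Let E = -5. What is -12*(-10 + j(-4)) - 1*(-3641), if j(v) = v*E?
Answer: 3521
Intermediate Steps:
j(v) = -5*v (j(v) = v*(-5) = -5*v)
-12*(-10 + j(-4)) - 1*(-3641) = -12*(-10 - 5*(-4)) - 1*(-3641) = -12*(-10 + 20) + 3641 = -12*10 + 3641 = -120 + 3641 = 3521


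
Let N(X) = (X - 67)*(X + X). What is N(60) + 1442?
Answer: 602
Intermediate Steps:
N(X) = 2*X*(-67 + X) (N(X) = (-67 + X)*(2*X) = 2*X*(-67 + X))
N(60) + 1442 = 2*60*(-67 + 60) + 1442 = 2*60*(-7) + 1442 = -840 + 1442 = 602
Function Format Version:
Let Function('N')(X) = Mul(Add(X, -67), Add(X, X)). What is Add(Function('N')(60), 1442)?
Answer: 602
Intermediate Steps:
Function('N')(X) = Mul(2, X, Add(-67, X)) (Function('N')(X) = Mul(Add(-67, X), Mul(2, X)) = Mul(2, X, Add(-67, X)))
Add(Function('N')(60), 1442) = Add(Mul(2, 60, Add(-67, 60)), 1442) = Add(Mul(2, 60, -7), 1442) = Add(-840, 1442) = 602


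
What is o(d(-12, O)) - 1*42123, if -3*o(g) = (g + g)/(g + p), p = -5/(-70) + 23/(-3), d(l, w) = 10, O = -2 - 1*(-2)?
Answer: -4254703/101 ≈ -42126.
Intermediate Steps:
O = 0 (O = -2 + 2 = 0)
p = -319/42 (p = -5*(-1/70) + 23*(-1/3) = 1/14 - 23/3 = -319/42 ≈ -7.5952)
o(g) = -2*g/(3*(-319/42 + g)) (o(g) = -(g + g)/(3*(g - 319/42)) = -2*g/(3*(-319/42 + g)))
o(d(-12, O)) - 1*42123 = -28*10/(-319 + 42*10) - 1*42123 = -28*10/(-319 + 420) - 42123 = -28*10/101 - 42123 = -28*10*1/101 - 42123 = -280/101 - 42123 = -4254703/101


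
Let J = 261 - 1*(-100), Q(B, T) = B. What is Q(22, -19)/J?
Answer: 22/361 ≈ 0.060942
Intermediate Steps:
J = 361 (J = 261 + 100 = 361)
Q(22, -19)/J = 22/361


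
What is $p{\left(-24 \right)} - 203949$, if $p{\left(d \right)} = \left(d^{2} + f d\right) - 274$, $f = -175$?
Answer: $-199447$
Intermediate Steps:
$p{\left(d \right)} = -274 + d^{2} - 175 d$ ($p{\left(d \right)} = \left(d^{2} - 175 d\right) - 274 = -274 + d^{2} - 175 d$)
$p{\left(-24 \right)} - 203949 = \left(-274 + \left(-24\right)^{2} - -4200\right) - 203949 = \left(-274 + 576 + 4200\right) - 203949 = 4502 - 203949 = -199447$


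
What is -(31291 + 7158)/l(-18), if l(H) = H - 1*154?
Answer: 38449/172 ≈ 223.54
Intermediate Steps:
l(H) = -154 + H (l(H) = H - 154 = -154 + H)
-(31291 + 7158)/l(-18) = -(31291 + 7158)/(-154 - 18) = -38449/(-172) = -38449*(-1)/172 = -1*(-38449/172) = 38449/172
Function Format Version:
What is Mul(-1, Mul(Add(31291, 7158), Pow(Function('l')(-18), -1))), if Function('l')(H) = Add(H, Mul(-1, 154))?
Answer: Rational(38449, 172) ≈ 223.54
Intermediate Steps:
Function('l')(H) = Add(-154, H) (Function('l')(H) = Add(H, -154) = Add(-154, H))
Mul(-1, Mul(Add(31291, 7158), Pow(Function('l')(-18), -1))) = Mul(-1, Mul(Add(31291, 7158), Pow(Add(-154, -18), -1))) = Mul(-1, Mul(38449, Pow(-172, -1))) = Mul(-1, Mul(38449, Rational(-1, 172))) = Mul(-1, Rational(-38449, 172)) = Rational(38449, 172)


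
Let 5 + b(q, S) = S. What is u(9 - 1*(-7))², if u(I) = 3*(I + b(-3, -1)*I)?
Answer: 57600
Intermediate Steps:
b(q, S) = -5 + S
u(I) = -15*I (u(I) = 3*(I + (-5 - 1)*I) = 3*(I - 6*I) = 3*(-5*I) = -15*I)
u(9 - 1*(-7))² = (-15*(9 - 1*(-7)))² = (-15*(9 + 7))² = (-15*16)² = (-240)² = 57600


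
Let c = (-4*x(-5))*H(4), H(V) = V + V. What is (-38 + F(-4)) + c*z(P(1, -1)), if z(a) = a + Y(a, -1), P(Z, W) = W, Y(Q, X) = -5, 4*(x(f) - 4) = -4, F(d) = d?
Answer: 534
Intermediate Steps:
x(f) = 3 (x(f) = 4 + (¼)*(-4) = 4 - 1 = 3)
H(V) = 2*V
z(a) = -5 + a (z(a) = a - 5 = -5 + a)
c = -96 (c = (-4*3)*(2*4) = -12*8 = -96)
(-38 + F(-4)) + c*z(P(1, -1)) = (-38 - 4) - 96*(-5 - 1) = -42 - 96*(-6) = -42 + 576 = 534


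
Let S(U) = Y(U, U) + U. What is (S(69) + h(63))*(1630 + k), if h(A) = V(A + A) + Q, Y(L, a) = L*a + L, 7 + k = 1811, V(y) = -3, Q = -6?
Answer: 16792260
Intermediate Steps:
k = 1804 (k = -7 + 1811 = 1804)
Y(L, a) = L + L*a
S(U) = U + U*(1 + U) (S(U) = U*(1 + U) + U = U + U*(1 + U))
h(A) = -9 (h(A) = -3 - 6 = -9)
(S(69) + h(63))*(1630 + k) = (69*(2 + 69) - 9)*(1630 + 1804) = (69*71 - 9)*3434 = (4899 - 9)*3434 = 4890*3434 = 16792260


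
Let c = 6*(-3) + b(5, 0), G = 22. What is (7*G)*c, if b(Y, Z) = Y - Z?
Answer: -2002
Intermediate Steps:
c = -13 (c = 6*(-3) + (5 - 1*0) = -18 + (5 + 0) = -18 + 5 = -13)
(7*G)*c = (7*22)*(-13) = 154*(-13) = -2002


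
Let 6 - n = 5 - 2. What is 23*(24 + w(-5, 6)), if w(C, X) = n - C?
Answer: 736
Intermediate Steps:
n = 3 (n = 6 - (5 - 2) = 6 - 1*3 = 6 - 3 = 3)
w(C, X) = 3 - C
23*(24 + w(-5, 6)) = 23*(24 + (3 - 1*(-5))) = 23*(24 + (3 + 5)) = 23*(24 + 8) = 23*32 = 736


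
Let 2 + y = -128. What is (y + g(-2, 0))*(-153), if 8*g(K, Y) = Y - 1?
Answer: 159273/8 ≈ 19909.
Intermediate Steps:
y = -130 (y = -2 - 128 = -130)
g(K, Y) = -⅛ + Y/8 (g(K, Y) = (Y - 1)/8 = (-1 + Y)/8 = -⅛ + Y/8)
(y + g(-2, 0))*(-153) = (-130 + (-⅛ + (⅛)*0))*(-153) = (-130 + (-⅛ + 0))*(-153) = (-130 - ⅛)*(-153) = -1041/8*(-153) = 159273/8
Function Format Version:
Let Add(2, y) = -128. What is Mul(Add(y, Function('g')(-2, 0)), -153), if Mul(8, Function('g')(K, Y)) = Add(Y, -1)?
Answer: Rational(159273, 8) ≈ 19909.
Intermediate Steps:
y = -130 (y = Add(-2, -128) = -130)
Function('g')(K, Y) = Add(Rational(-1, 8), Mul(Rational(1, 8), Y)) (Function('g')(K, Y) = Mul(Rational(1, 8), Add(Y, -1)) = Mul(Rational(1, 8), Add(-1, Y)) = Add(Rational(-1, 8), Mul(Rational(1, 8), Y)))
Mul(Add(y, Function('g')(-2, 0)), -153) = Mul(Add(-130, Add(Rational(-1, 8), Mul(Rational(1, 8), 0))), -153) = Mul(Add(-130, Add(Rational(-1, 8), 0)), -153) = Mul(Add(-130, Rational(-1, 8)), -153) = Mul(Rational(-1041, 8), -153) = Rational(159273, 8)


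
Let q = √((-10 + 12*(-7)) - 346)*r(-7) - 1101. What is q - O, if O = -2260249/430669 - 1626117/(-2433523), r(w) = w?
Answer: -1149095201747633/1048042916887 - 14*I*√110 ≈ -1096.4 - 146.83*I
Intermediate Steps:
O = -4800049744954/1048042916887 (O = -2260249*1/430669 - 1626117*(-1/2433523) = -2260249/430669 + 1626117/2433523 = -4800049744954/1048042916887 ≈ -4.5800)
q = -1101 - 14*I*√110 (q = √((-10 + 12*(-7)) - 346)*(-7) - 1101 = √((-10 - 84) - 346)*(-7) - 1101 = √(-94 - 346)*(-7) - 1101 = √(-440)*(-7) - 1101 = (2*I*√110)*(-7) - 1101 = -14*I*√110 - 1101 = -1101 - 14*I*√110 ≈ -1101.0 - 146.83*I)
q - O = (-1101 - 14*I*√110) - 1*(-4800049744954/1048042916887) = (-1101 - 14*I*√110) + 4800049744954/1048042916887 = -1149095201747633/1048042916887 - 14*I*√110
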